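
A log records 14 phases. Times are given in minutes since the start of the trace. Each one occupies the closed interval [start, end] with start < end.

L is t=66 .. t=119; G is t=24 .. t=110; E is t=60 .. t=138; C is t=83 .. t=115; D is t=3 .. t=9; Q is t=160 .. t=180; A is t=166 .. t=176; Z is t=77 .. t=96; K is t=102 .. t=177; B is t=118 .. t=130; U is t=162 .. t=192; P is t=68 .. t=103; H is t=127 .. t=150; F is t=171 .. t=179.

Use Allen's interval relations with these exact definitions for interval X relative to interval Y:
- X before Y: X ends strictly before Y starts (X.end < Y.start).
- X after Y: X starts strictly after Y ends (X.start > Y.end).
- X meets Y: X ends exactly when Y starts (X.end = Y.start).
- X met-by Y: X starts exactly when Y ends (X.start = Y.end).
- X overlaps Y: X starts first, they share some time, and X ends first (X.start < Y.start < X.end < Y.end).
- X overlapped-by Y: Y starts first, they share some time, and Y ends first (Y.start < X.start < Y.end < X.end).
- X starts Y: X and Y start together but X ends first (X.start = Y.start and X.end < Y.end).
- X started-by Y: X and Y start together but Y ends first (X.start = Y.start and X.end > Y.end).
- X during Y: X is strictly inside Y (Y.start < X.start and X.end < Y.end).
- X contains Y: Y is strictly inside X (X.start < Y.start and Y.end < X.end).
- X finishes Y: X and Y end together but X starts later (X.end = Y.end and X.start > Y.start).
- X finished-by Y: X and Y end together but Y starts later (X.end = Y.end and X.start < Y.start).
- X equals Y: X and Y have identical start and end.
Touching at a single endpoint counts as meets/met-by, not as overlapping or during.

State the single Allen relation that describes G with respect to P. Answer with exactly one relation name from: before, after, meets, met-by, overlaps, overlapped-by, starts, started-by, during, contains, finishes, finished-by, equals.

contains

G = [t=24, t=110]; P = [t=68, t=103].
Compare endpoints: G.start < P.start, G.start < P.end, G.end > P.start, G.end > P.end.
That pattern is 'contains'.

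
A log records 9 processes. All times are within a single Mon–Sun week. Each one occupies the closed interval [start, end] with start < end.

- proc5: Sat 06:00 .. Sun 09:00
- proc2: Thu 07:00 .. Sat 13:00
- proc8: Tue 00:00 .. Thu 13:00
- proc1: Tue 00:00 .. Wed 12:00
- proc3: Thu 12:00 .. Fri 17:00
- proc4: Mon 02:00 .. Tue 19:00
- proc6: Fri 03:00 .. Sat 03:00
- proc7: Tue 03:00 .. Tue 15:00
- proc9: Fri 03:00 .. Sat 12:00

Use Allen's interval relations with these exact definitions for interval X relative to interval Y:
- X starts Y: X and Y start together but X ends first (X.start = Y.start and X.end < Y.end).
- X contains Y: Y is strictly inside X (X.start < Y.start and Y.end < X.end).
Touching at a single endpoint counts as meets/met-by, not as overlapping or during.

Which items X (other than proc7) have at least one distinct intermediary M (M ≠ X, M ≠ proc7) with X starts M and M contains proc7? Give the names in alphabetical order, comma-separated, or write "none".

proc1

Target proc7 = [Tue 03:00, Tue 15:00].
Intermediaries M with M contains proc7: proc1, proc4, proc8.
Via proc1 — items with X starts proc1: none.
Via proc4 — items with X starts proc4: none.
Via proc8 — items with X starts proc8: proc1.
Union: proc1.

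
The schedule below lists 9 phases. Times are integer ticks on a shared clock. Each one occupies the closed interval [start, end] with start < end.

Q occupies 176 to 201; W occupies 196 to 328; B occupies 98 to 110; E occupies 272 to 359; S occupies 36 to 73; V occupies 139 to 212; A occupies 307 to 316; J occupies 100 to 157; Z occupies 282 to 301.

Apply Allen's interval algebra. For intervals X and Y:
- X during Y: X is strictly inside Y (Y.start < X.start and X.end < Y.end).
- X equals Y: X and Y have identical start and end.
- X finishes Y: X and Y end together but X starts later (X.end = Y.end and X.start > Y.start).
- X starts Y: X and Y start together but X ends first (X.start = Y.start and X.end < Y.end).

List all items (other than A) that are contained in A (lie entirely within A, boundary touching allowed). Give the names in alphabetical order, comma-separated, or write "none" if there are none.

Target A = [307, 316].
B [98, 110] → before → no.
E [272, 359] → contains → no.
J [100, 157] → before → no.
Q [176, 201] → before → no.
S [36, 73] → before → no.
V [139, 212] → before → no.
W [196, 328] → contains → no.
Z [282, 301] → before → no.
Result: none.

none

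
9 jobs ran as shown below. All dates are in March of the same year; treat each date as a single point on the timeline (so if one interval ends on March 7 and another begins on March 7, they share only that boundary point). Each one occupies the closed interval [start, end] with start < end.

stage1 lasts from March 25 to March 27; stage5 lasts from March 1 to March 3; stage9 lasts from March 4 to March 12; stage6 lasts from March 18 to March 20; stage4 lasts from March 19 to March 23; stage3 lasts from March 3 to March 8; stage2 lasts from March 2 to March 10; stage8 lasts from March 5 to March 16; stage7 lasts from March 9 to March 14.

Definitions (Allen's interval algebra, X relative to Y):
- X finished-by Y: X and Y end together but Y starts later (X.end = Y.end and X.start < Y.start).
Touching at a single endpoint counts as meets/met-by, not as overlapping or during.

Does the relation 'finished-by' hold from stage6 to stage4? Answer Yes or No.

No

stage6 = [March 18, March 20], stage4 = [March 19, March 23].
Actual relation of stage6 to stage4: overlaps.
Asked whether 'finished-by' holds → No.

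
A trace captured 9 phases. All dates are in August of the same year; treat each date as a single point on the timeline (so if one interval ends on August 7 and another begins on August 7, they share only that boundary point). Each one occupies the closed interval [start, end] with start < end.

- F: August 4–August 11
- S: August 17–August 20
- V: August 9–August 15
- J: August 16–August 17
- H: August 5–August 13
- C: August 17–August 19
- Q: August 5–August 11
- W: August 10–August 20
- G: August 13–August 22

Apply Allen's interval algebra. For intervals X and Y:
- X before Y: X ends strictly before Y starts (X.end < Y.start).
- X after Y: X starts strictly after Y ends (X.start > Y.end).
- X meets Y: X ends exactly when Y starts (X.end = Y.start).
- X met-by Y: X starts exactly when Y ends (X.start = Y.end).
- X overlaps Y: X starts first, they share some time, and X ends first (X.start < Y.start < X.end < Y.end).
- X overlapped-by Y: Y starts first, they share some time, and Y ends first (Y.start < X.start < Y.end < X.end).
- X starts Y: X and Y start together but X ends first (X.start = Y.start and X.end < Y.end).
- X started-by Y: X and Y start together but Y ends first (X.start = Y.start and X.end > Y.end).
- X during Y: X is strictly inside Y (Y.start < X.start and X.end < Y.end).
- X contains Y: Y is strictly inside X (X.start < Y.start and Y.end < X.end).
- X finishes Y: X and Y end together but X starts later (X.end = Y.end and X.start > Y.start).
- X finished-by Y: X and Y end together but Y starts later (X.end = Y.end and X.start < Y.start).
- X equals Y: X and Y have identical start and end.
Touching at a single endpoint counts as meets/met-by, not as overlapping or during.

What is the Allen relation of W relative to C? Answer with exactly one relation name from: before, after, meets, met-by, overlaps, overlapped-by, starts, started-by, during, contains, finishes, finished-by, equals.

W = [August 10, August 20]; C = [August 17, August 19].
Compare endpoints: W.start < C.start, W.start < C.end, W.end > C.start, W.end > C.end.
That pattern is 'contains'.

contains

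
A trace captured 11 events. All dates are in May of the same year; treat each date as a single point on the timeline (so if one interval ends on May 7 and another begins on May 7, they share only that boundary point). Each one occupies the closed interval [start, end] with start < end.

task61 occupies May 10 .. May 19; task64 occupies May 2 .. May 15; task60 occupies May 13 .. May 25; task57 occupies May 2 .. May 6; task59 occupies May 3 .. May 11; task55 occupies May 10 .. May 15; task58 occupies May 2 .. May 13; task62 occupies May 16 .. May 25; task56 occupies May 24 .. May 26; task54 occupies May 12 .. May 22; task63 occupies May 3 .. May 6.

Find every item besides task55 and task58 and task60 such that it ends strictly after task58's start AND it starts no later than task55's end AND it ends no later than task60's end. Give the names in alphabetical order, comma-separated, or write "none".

Conditions: its end is strictly after task58's start (X.end > May 2) AND its start is no later than task55's end (X.start <= May 15) AND its end is no later than task60's end (X.end <= May 25).
task54: end May 22 > May 2? ✓; start May 12 <= May 15? ✓; end May 22 <= May 25? ✓ → yes.
task56: end May 26 > May 2? ✓; start May 24 <= May 15? ✗; end May 26 <= May 25? ✗ → no.
task57: end May 6 > May 2? ✓; start May 2 <= May 15? ✓; end May 6 <= May 25? ✓ → yes.
task59: end May 11 > May 2? ✓; start May 3 <= May 15? ✓; end May 11 <= May 25? ✓ → yes.
task61: end May 19 > May 2? ✓; start May 10 <= May 15? ✓; end May 19 <= May 25? ✓ → yes.
task62: end May 25 > May 2? ✓; start May 16 <= May 15? ✗; end May 25 <= May 25? ✓ → no.
task63: end May 6 > May 2? ✓; start May 3 <= May 15? ✓; end May 6 <= May 25? ✓ → yes.
task64: end May 15 > May 2? ✓; start May 2 <= May 15? ✓; end May 15 <= May 25? ✓ → yes.
Result: task54, task57, task59, task61, task63, task64.

task54, task57, task59, task61, task63, task64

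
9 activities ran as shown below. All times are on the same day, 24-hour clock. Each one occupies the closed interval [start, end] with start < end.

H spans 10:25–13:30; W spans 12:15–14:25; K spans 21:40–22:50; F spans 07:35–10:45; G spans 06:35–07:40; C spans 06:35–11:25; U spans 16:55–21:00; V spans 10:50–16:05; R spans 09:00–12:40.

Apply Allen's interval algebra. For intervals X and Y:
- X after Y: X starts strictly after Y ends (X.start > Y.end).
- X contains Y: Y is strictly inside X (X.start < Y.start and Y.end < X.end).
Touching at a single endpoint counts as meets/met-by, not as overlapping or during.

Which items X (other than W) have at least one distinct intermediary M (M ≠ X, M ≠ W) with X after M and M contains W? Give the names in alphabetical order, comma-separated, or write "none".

K, U

Target W = [12:15, 14:25].
Intermediaries M with M contains W: V.
Via V — items with X after V: K, U.
Union: K, U.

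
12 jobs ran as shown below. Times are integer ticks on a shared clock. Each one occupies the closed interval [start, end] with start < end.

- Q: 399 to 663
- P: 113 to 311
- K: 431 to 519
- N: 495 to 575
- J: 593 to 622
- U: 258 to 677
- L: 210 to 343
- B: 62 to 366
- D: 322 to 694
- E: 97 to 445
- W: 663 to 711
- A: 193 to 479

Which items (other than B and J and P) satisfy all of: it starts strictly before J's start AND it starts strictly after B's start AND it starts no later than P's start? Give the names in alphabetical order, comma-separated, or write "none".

E

Conditions: its start is strictly before J's start (X.start < 593) AND its start is strictly after B's start (X.start > 62) AND its start is no later than P's start (X.start <= 113).
A: start 193 < 593? ✓; start 193 > 62? ✓; start 193 <= 113? ✗ → no.
D: start 322 < 593? ✓; start 322 > 62? ✓; start 322 <= 113? ✗ → no.
E: start 97 < 593? ✓; start 97 > 62? ✓; start 97 <= 113? ✓ → yes.
K: start 431 < 593? ✓; start 431 > 62? ✓; start 431 <= 113? ✗ → no.
L: start 210 < 593? ✓; start 210 > 62? ✓; start 210 <= 113? ✗ → no.
N: start 495 < 593? ✓; start 495 > 62? ✓; start 495 <= 113? ✗ → no.
Q: start 399 < 593? ✓; start 399 > 62? ✓; start 399 <= 113? ✗ → no.
U: start 258 < 593? ✓; start 258 > 62? ✓; start 258 <= 113? ✗ → no.
W: start 663 < 593? ✗; start 663 > 62? ✓; start 663 <= 113? ✗ → no.
Result: E.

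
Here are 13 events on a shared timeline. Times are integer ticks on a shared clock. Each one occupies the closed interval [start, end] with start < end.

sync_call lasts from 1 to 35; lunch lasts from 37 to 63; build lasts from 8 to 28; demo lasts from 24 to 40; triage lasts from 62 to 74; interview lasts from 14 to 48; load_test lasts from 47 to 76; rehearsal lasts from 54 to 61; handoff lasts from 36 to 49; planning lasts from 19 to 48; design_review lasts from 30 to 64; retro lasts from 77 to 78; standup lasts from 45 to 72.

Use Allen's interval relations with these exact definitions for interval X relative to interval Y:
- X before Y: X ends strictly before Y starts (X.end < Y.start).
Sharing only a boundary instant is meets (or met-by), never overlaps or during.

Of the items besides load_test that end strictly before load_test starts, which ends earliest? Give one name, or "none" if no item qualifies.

build

Target load_test = [47, 76].
build [8, 28] → before → candidate.
demo [24, 40] → before → candidate.
design_review [30, 64] → overlaps → excluded.
handoff [36, 49] → overlaps → excluded.
interview [14, 48] → overlaps → excluded.
lunch [37, 63] → overlaps → excluded.
planning [19, 48] → overlaps → excluded.
rehearsal [54, 61] → during → excluded.
retro [77, 78] → after → excluded.
standup [45, 72] → overlaps → excluded.
sync_call [1, 35] → before → candidate.
triage [62, 74] → during → excluded.
Among candidates, earliest end is 28 → build.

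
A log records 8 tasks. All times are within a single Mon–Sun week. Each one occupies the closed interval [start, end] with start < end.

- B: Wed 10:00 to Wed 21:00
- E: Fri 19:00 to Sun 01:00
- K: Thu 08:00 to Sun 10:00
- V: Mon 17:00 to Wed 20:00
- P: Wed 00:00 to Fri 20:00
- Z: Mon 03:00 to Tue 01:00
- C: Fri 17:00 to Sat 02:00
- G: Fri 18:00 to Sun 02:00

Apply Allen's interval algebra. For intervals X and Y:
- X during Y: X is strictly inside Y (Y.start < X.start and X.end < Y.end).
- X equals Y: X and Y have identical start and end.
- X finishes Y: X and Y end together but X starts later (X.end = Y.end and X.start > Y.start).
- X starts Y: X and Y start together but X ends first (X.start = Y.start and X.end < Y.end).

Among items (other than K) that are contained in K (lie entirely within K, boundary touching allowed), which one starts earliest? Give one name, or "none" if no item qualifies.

Target K = [Thu 08:00, Sun 10:00].
B [Wed 10:00, Wed 21:00] → before → excluded.
C [Fri 17:00, Sat 02:00] → during → candidate.
E [Fri 19:00, Sun 01:00] → during → candidate.
G [Fri 18:00, Sun 02:00] → during → candidate.
P [Wed 00:00, Fri 20:00] → overlaps → excluded.
V [Mon 17:00, Wed 20:00] → before → excluded.
Z [Mon 03:00, Tue 01:00] → before → excluded.
Among candidates, earliest start is Fri 17:00 → C.

C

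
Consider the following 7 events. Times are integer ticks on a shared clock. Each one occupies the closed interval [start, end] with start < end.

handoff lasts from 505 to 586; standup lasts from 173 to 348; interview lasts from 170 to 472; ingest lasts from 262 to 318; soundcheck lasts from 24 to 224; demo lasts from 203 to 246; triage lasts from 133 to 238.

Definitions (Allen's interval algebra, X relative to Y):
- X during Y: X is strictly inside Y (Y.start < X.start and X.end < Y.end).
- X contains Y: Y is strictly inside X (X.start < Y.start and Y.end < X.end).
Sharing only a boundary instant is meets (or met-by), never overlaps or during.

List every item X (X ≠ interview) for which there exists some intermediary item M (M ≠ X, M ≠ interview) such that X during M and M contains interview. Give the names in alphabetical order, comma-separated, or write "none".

none

Target interview = [170, 472].
Intermediaries M with M contains interview: none.
Union: none.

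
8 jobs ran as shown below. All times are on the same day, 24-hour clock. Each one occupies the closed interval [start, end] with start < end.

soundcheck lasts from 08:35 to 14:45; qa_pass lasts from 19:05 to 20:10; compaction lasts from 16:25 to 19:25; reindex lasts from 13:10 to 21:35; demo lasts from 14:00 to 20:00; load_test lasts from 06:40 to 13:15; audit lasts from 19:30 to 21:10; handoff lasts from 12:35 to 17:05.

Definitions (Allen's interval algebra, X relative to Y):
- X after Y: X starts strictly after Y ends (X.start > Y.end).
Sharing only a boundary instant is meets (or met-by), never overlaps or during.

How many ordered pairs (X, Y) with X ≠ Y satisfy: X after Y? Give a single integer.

10

Checking all 56 ordered pairs for relation 'after'; matching pairs in alphabetical order:
(audit, compaction): audit after compaction ✓
(audit, handoff): audit after handoff ✓
(audit, load_test): audit after load_test ✓
(audit, soundcheck): audit after soundcheck ✓
(compaction, load_test): compaction after load_test ✓
(compaction, soundcheck): compaction after soundcheck ✓
(demo, load_test): demo after load_test ✓
(qa_pass, handoff): qa_pass after handoff ✓
(qa_pass, load_test): qa_pass after load_test ✓
(qa_pass, soundcheck): qa_pass after soundcheck ✓
Count: 10.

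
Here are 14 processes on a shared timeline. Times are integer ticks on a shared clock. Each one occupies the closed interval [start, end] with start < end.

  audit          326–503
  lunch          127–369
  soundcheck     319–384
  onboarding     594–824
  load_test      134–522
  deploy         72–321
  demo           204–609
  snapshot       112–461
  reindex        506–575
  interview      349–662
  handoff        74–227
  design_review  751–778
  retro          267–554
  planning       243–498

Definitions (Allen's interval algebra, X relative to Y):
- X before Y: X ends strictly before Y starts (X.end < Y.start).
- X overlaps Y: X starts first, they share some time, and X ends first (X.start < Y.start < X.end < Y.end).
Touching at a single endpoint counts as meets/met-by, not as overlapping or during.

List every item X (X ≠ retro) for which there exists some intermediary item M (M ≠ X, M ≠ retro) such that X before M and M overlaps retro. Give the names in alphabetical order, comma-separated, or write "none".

handoff

Target retro = [267, 554].
Intermediaries M with M overlaps retro: deploy, load_test, lunch, planning, snapshot.
Via deploy — items with X before deploy: none.
Via load_test — items with X before load_test: none.
Via lunch — items with X before lunch: none.
Via planning — items with X before planning: handoff.
Via snapshot — items with X before snapshot: none.
Union: handoff.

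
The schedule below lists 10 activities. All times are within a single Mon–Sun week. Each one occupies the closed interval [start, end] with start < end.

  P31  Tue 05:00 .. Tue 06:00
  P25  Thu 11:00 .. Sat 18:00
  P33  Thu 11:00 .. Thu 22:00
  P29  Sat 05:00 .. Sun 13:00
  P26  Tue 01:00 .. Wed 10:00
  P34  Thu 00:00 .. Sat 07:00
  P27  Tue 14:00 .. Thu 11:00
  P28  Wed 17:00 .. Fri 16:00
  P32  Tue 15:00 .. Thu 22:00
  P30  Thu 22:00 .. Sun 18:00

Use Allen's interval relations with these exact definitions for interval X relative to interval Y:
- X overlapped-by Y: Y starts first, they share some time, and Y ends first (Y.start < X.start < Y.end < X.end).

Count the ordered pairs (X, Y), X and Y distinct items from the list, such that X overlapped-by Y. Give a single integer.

16

Checking all 90 ordered pairs for relation 'overlapped-by'; matching pairs in alphabetical order:
(P25, P28): P25 overlapped-by P28 ✓
(P25, P32): P25 overlapped-by P32 ✓
(P25, P34): P25 overlapped-by P34 ✓
(P27, P26): P27 overlapped-by P26 ✓
(P28, P27): P28 overlapped-by P27 ✓
(P28, P32): P28 overlapped-by P32 ✓
(P29, P25): P29 overlapped-by P25 ✓
(P29, P34): P29 overlapped-by P34 ✓
(P30, P25): P30 overlapped-by P25 ✓
(P30, P28): P30 overlapped-by P28 ✓
(P30, P34): P30 overlapped-by P34 ✓
(P32, P26): P32 overlapped-by P26 ✓
(P32, P27): P32 overlapped-by P27 ✓
(P34, P27): P34 overlapped-by P27 ✓
(P34, P28): P34 overlapped-by P28 ✓
(P34, P32): P34 overlapped-by P32 ✓
Count: 16.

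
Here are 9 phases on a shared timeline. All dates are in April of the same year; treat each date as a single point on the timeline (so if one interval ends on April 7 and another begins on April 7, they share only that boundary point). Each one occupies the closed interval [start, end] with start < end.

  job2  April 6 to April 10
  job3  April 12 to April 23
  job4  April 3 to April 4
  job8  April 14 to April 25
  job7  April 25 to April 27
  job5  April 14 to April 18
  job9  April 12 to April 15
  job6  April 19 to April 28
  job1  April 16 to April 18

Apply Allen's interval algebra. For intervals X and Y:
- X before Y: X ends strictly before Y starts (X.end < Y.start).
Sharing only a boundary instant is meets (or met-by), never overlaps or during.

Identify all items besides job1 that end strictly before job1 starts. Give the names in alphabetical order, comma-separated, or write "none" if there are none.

job2, job4, job9

Target job1 = [April 16, April 18].
job2 [April 6, April 10] → before → yes.
job3 [April 12, April 23] → contains → no.
job4 [April 3, April 4] → before → yes.
job5 [April 14, April 18] → finished-by → no.
job6 [April 19, April 28] → after → no.
job7 [April 25, April 27] → after → no.
job8 [April 14, April 25] → contains → no.
job9 [April 12, April 15] → before → yes.
Result: job2, job4, job9.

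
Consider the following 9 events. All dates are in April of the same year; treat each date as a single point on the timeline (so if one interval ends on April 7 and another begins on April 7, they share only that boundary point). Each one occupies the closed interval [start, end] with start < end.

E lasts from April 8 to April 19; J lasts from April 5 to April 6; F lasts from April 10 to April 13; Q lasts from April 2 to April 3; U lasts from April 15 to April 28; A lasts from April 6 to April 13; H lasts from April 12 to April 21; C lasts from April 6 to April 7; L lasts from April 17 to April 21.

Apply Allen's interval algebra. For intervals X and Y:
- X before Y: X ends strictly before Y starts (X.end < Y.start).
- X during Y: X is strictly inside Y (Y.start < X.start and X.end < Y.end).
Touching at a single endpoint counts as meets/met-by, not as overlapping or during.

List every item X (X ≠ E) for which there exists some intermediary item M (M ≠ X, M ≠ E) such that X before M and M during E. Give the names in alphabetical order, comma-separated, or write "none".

C, J, Q

Target E = [April 8, April 19].
Intermediaries M with M during E: F.
Via F — items with X before F: C, J, Q.
Union: C, J, Q.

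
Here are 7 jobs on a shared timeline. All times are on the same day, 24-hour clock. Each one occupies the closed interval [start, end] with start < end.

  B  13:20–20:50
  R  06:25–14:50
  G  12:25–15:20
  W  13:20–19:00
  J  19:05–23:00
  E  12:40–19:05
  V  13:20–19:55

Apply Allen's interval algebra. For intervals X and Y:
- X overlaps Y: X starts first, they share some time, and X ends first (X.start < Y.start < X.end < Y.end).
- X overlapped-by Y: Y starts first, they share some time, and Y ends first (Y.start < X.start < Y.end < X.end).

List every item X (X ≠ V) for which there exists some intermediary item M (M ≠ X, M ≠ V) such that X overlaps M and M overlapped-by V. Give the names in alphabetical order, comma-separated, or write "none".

B

Target V = [13:20, 19:55].
Intermediaries M with M overlapped-by V: J.
Via J — items with X overlaps J: B.
Union: B.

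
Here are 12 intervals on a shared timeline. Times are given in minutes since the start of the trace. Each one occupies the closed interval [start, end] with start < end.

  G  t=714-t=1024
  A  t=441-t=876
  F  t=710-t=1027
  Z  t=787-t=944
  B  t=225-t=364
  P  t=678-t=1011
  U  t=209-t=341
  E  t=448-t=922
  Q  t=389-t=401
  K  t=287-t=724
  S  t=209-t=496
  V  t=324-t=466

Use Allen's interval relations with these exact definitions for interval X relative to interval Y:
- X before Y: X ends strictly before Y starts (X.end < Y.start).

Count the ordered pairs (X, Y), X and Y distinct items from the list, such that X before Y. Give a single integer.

29

Checking all 132 ordered pairs for relation 'before'; matching pairs in alphabetical order:
(B, A): B before A ✓
(B, E): B before E ✓
(B, F): B before F ✓
(B, G): B before G ✓
(B, P): B before P ✓
(B, Q): B before Q ✓
(B, Z): B before Z ✓
(K, Z): K before Z ✓
(Q, A): Q before A ✓
(Q, E): Q before E ✓
(Q, F): Q before F ✓
(Q, G): Q before G ✓
(Q, P): Q before P ✓
(Q, Z): Q before Z ✓
(S, F): S before F ✓
(S, G): S before G ✓
(S, P): S before P ✓
(S, Z): S before Z ✓
(U, A): U before A ✓
(U, E): U before E ✓
(U, F): U before F ✓
(U, G): U before G ✓
(U, P): U before P ✓
(U, Q): U before Q ✓
... plus 5 further pairs not listed.
Count: 29.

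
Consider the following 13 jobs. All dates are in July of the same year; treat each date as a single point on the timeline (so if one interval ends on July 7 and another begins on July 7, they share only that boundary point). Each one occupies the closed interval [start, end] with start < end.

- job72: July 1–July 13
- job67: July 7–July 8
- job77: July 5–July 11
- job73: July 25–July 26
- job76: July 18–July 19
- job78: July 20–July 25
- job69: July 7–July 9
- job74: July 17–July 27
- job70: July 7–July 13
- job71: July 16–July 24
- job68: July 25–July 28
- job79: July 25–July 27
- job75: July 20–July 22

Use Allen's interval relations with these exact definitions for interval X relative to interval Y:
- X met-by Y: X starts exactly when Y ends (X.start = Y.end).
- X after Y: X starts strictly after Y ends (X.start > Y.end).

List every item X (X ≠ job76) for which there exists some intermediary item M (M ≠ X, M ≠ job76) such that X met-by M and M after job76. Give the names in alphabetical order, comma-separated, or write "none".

Target job76 = [July 18, July 19].
Intermediaries M with M after job76: job68, job73, job75, job78, job79.
Via job68 — items with X met-by job68: none.
Via job73 — items with X met-by job73: none.
Via job75 — items with X met-by job75: none.
Via job78 — items with X met-by job78: job68, job73, job79.
Via job79 — items with X met-by job79: none.
Union: job68, job73, job79.

job68, job73, job79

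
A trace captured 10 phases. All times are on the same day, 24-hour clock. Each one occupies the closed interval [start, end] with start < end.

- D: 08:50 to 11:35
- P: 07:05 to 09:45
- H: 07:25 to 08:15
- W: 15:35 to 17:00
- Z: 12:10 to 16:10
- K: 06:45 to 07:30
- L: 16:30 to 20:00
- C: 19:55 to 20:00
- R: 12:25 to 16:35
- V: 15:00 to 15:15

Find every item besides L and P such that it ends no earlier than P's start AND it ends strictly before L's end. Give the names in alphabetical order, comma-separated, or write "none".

D, H, K, R, V, W, Z

Conditions: its end is no earlier than P's start (X.end >= 07:05) AND its end is strictly before L's end (X.end < 20:00).
C: end 20:00 >= 07:05? ✓; end 20:00 < 20:00? ✗ → no.
D: end 11:35 >= 07:05? ✓; end 11:35 < 20:00? ✓ → yes.
H: end 08:15 >= 07:05? ✓; end 08:15 < 20:00? ✓ → yes.
K: end 07:30 >= 07:05? ✓; end 07:30 < 20:00? ✓ → yes.
R: end 16:35 >= 07:05? ✓; end 16:35 < 20:00? ✓ → yes.
V: end 15:15 >= 07:05? ✓; end 15:15 < 20:00? ✓ → yes.
W: end 17:00 >= 07:05? ✓; end 17:00 < 20:00? ✓ → yes.
Z: end 16:10 >= 07:05? ✓; end 16:10 < 20:00? ✓ → yes.
Result: D, H, K, R, V, W, Z.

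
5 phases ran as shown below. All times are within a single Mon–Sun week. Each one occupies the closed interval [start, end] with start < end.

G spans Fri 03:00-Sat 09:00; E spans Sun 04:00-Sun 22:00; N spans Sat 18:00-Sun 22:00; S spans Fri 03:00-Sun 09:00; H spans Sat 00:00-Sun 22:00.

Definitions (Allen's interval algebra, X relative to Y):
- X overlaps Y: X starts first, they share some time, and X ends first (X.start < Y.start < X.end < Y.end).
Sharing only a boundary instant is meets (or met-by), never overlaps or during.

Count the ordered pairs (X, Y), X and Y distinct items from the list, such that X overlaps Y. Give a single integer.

4

Checking all 20 ordered pairs for relation 'overlaps'; matching pairs in alphabetical order:
(G, H): G overlaps H ✓
(S, E): S overlaps E ✓
(S, H): S overlaps H ✓
(S, N): S overlaps N ✓
Count: 4.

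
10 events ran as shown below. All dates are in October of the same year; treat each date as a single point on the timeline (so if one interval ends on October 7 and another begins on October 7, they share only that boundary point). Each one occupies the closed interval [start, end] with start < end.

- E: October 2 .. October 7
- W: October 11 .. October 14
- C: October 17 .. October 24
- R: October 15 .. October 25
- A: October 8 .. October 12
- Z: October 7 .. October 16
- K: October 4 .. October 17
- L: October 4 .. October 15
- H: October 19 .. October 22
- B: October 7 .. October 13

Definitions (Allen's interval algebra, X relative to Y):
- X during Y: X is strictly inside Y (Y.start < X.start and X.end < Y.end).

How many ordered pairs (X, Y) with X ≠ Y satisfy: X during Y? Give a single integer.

Checking all 90 ordered pairs for relation 'during'; matching pairs in alphabetical order:
(A, B): A during B ✓
(A, K): A during K ✓
(A, L): A during L ✓
(A, Z): A during Z ✓
(B, K): B during K ✓
(B, L): B during L ✓
(C, R): C during R ✓
(H, C): H during C ✓
(H, R): H during R ✓
(W, K): W during K ✓
(W, L): W during L ✓
(W, Z): W during Z ✓
(Z, K): Z during K ✓
Count: 13.

13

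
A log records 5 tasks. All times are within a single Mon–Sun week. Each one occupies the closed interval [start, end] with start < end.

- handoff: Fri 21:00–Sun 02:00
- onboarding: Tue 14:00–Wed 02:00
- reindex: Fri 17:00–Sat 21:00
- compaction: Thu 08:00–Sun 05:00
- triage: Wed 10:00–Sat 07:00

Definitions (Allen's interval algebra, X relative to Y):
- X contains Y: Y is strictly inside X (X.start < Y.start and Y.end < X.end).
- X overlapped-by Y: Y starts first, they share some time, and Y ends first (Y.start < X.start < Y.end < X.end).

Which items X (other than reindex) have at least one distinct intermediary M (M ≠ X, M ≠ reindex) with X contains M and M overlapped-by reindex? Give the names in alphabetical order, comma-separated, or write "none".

compaction

Target reindex = [Fri 17:00, Sat 21:00].
Intermediaries M with M overlapped-by reindex: handoff.
Via handoff — items with X contains handoff: compaction.
Union: compaction.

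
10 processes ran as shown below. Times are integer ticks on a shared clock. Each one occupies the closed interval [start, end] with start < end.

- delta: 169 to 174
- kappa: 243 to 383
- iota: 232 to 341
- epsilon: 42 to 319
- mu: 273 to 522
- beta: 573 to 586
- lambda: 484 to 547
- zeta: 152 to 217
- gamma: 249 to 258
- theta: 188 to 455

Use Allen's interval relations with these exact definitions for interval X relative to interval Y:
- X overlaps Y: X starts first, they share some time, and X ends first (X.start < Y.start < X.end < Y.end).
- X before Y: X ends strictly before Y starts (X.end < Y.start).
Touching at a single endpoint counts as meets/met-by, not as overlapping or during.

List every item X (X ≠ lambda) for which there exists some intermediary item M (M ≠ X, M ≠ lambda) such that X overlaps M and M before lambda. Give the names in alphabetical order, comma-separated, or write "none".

Target lambda = [484, 547].
Intermediaries M with M before lambda: delta, epsilon, gamma, iota, kappa, theta, zeta.
Via delta — items with X overlaps delta: none.
Via epsilon — items with X overlaps epsilon: none.
Via gamma — items with X overlaps gamma: none.
Via iota — items with X overlaps iota: epsilon.
Via kappa — items with X overlaps kappa: epsilon, iota.
Via theta — items with X overlaps theta: epsilon, zeta.
Via zeta — items with X overlaps zeta: none.
Union: epsilon, iota, zeta.

epsilon, iota, zeta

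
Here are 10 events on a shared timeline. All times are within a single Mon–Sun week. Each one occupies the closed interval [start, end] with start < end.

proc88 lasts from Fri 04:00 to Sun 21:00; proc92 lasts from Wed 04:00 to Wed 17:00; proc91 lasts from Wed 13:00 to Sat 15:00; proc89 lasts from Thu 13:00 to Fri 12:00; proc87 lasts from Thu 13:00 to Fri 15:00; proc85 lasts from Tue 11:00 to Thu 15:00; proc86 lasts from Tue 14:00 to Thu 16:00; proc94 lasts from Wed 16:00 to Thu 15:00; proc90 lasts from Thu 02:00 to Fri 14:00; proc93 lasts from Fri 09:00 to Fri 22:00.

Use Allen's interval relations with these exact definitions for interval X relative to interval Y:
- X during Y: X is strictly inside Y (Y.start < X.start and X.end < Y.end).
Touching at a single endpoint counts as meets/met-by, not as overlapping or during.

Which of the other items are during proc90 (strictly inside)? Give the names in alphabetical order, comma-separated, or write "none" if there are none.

proc89

Target proc90 = [Thu 02:00, Fri 14:00].
proc85 [Tue 11:00, Thu 15:00] → overlaps → no.
proc86 [Tue 14:00, Thu 16:00] → overlaps → no.
proc87 [Thu 13:00, Fri 15:00] → overlapped-by → no.
proc88 [Fri 04:00, Sun 21:00] → overlapped-by → no.
proc89 [Thu 13:00, Fri 12:00] → during → yes.
proc91 [Wed 13:00, Sat 15:00] → contains → no.
proc92 [Wed 04:00, Wed 17:00] → before → no.
proc93 [Fri 09:00, Fri 22:00] → overlapped-by → no.
proc94 [Wed 16:00, Thu 15:00] → overlaps → no.
Result: proc89.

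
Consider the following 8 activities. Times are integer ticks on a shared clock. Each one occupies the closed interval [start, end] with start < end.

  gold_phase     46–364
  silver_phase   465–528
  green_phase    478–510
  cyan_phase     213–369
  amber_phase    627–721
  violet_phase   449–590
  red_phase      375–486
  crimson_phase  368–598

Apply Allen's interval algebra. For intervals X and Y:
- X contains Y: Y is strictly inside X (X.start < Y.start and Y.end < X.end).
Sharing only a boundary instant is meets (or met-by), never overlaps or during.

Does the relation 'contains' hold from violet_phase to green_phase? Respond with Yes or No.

Yes

violet_phase = [449, 590], green_phase = [478, 510].
Actual relation of violet_phase to green_phase: contains.
Asked whether 'contains' holds → Yes.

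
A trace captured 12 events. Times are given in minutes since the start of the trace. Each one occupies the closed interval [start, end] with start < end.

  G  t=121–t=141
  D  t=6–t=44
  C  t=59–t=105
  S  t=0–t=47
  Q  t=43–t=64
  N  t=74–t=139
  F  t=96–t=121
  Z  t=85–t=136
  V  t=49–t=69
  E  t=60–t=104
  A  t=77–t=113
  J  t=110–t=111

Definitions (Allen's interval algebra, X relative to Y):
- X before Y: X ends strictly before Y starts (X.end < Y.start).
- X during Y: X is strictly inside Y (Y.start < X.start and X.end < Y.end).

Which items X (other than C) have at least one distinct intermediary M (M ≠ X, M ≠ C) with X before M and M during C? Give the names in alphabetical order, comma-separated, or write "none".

Target C = [t=59, t=105].
Intermediaries M with M during C: E.
Via E — items with X before E: D, S.
Union: D, S.

D, S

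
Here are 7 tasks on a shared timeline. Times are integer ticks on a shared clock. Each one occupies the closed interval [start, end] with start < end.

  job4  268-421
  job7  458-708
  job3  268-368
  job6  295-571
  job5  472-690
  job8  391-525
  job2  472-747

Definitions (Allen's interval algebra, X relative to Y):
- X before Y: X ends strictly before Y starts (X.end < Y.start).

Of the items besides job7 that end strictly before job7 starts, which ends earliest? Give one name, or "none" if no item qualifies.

Target job7 = [458, 708].
job2 [472, 747] → overlapped-by → excluded.
job3 [268, 368] → before → candidate.
job4 [268, 421] → before → candidate.
job5 [472, 690] → during → excluded.
job6 [295, 571] → overlaps → excluded.
job8 [391, 525] → overlaps → excluded.
Among candidates, earliest end is 368 → job3.

job3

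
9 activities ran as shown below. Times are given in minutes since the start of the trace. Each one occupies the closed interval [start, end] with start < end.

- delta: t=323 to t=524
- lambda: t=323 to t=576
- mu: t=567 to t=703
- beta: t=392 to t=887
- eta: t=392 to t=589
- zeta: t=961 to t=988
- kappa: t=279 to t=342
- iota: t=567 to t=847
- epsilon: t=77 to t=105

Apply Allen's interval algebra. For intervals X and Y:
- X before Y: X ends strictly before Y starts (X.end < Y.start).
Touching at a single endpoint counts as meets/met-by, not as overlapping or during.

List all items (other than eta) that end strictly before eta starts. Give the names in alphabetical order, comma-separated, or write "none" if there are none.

Target eta = [t=392, t=589].
beta [t=392, t=887] → started-by → no.
delta [t=323, t=524] → overlaps → no.
epsilon [t=77, t=105] → before → yes.
iota [t=567, t=847] → overlapped-by → no.
kappa [t=279, t=342] → before → yes.
lambda [t=323, t=576] → overlaps → no.
mu [t=567, t=703] → overlapped-by → no.
zeta [t=961, t=988] → after → no.
Result: epsilon, kappa.

epsilon, kappa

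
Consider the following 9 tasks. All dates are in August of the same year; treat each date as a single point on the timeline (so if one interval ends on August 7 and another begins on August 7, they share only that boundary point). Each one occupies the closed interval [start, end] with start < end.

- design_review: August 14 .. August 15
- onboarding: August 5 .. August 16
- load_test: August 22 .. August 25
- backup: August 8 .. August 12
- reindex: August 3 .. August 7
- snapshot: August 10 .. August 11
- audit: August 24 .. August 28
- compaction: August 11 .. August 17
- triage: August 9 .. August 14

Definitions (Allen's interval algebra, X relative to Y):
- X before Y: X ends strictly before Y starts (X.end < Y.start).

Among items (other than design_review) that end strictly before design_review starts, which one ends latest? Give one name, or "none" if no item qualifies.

backup

Target design_review = [August 14, August 15].
audit [August 24, August 28] → after → excluded.
backup [August 8, August 12] → before → candidate.
compaction [August 11, August 17] → contains → excluded.
load_test [August 22, August 25] → after → excluded.
onboarding [August 5, August 16] → contains → excluded.
reindex [August 3, August 7] → before → candidate.
snapshot [August 10, August 11] → before → candidate.
triage [August 9, August 14] → meets → excluded.
Among candidates, latest end is August 12 → backup.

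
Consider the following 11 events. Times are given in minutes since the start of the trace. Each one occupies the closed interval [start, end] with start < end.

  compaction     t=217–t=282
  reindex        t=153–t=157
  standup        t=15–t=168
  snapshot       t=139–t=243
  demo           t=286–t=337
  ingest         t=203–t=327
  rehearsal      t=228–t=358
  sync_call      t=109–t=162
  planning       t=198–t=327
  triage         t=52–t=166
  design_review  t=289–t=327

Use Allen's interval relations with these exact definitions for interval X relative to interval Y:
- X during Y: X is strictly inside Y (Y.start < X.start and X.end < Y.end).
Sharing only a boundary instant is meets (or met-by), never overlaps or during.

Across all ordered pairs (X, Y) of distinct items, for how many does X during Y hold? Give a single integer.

Checking all 110 ordered pairs for relation 'during'; matching pairs in alphabetical order:
(compaction, ingest): compaction during ingest ✓
(compaction, planning): compaction during planning ✓
(demo, rehearsal): demo during rehearsal ✓
(design_review, demo): design_review during demo ✓
(design_review, rehearsal): design_review during rehearsal ✓
(reindex, snapshot): reindex during snapshot ✓
(reindex, standup): reindex during standup ✓
(reindex, sync_call): reindex during sync_call ✓
(reindex, triage): reindex during triage ✓
(sync_call, standup): sync_call during standup ✓
(sync_call, triage): sync_call during triage ✓
(triage, standup): triage during standup ✓
Count: 12.

12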